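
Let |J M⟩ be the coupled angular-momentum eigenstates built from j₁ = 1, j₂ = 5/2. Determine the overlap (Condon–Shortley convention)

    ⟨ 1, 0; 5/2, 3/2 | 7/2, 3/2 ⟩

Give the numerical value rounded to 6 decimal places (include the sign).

+0.690066

√[8·0!2!5!/8! · 1!1!4!1!5!2!] = √(1920/7)
  +(−1)^0/∏(0,0,1,4,1,1)! = 1/24  (running 1/24)
⟨..|..⟩ = √(1920/7)·(1/24) = +0.690066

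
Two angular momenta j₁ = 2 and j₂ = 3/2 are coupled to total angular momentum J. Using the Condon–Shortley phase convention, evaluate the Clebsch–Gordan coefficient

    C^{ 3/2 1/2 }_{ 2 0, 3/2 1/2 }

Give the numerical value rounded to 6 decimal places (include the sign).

−√(1/5) = -0.447214

√[4·2!2!1!/6! · 2!2!2!1!2!1!] = √(16/45)
  +(−1)^1/∏(1,1,1,1,1,0)! = -1  (running -1)
  +(−1)^2/∏(2,0,0,0,2,1)! = 1/4  (running -3/4)
⟨..|..⟩ = √(16/45)·(-3/4) = -0.447214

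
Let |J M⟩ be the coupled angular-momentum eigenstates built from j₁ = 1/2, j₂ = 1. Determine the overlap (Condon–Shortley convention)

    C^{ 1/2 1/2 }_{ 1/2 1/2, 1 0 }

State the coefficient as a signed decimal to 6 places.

j₁+j₂−J=1  J+j₁−j₂=0  J−j₁+j₂=1  j₁+j₂+J+1=3
(j₁±m₁, j₂±m₂, J±M) = (1,0,1,1,1,0)
P² = 1/3
sum k=0..0:
  [0] +1/1 = 1
S = 1
C² = P²·S² = 1/3 ; C = +0.577350

+0.577350  (= +√(1/3))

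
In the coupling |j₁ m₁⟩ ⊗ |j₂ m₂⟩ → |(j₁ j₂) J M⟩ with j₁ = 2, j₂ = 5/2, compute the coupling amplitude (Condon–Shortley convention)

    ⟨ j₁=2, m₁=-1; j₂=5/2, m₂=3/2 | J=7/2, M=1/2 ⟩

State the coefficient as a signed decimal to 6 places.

−√(121/315) ≈ -0.619780

√[8·1!3!4!/9! · 1!3!4!1!4!3!] = √(2304/35)
  +(−1)^0/∏(0,1,3,4,0,0)! = 1/144  (running 1/144)
  +(−1)^1/∏(1,0,2,3,1,1)! = -1/12  (running -11/144)
⟨..|..⟩ = √(2304/35)·(-11/144) = -0.619780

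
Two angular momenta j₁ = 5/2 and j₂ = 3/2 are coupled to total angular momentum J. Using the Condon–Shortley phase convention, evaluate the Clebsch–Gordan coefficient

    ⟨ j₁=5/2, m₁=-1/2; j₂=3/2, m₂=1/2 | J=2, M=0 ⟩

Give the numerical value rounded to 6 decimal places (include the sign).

−√(1/14) ≈ -0.267261

triangle: 2!·3!·1!/7! = 12/5040
(j±m)!: 2!·3!·2!·1!·2!·2! = 96
prefactor² = (2J+1)·Δ·N² = 8/7
  k=1: −1/(1!·1!·2!·1!·1!·0!) = -1/2
  k=2: +1/(2!·0!·1!·0!·2!·1!) = 1/4
Σ = -1/4  ⇒  CG² = 8/7·(-1/4)² = 1/14
CG = −√(1/14) = -0.267261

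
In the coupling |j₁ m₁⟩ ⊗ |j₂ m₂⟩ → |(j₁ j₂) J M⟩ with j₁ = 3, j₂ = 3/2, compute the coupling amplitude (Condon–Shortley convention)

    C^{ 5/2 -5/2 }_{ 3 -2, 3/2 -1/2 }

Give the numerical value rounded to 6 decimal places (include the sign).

√[6·2!4!1!/8! · 1!5!1!2!0!5!] = √(1440/7)
  +(−1)^1/∏(1,1,4,0,0,1)! = -1/24  (running -1/24)
⟨..|..⟩ = √(1440/7)·(-1/24) = -0.597614

-0.597614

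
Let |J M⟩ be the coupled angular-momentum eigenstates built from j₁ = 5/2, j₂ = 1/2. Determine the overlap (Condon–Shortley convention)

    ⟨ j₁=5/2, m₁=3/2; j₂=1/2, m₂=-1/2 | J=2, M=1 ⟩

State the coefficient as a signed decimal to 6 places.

√[5·1!4!0!/6! · 4!1!0!1!3!1!] = √(24)
  +(−1)^0/∏(0,1,1,0,3,0)! = 1/6  (running 1/6)
⟨..|..⟩ = √(24)·(1/6) = +0.816497

+√(2/3) ≈ +0.816497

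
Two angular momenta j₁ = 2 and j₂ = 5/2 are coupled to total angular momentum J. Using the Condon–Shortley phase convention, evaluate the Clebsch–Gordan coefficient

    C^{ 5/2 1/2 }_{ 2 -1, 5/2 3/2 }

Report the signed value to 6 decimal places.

+0.414039  (= +√(6/35))

√[6·2!2!3!/8! · 1!3!4!1!3!2!] = √(216/35)
  +(−1)^1/∏(1,1,2,3,0,0)! = -1/12  (running -1/12)
  +(−1)^2/∏(2,0,1,2,1,1)! = 1/4  (running 1/6)
⟨..|..⟩ = √(216/35)·(1/6) = +0.414039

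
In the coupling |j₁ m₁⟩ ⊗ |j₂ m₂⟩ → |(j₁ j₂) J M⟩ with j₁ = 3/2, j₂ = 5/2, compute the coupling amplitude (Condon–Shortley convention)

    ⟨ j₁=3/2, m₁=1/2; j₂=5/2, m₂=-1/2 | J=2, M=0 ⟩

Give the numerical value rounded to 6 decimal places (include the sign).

−√(1/14) ≈ -0.267261

triangle: 2!*1!*3!/7! = 12/5040
(j±m)!: 2!*1!*2!*3!*2!*2! = 96
prefactor² = (2J+1)*Δ*N² = 8/7
  k=0: +1/(0!*2!*1!*2!*0!*1!) = 1/4
  k=1: −1/(1!*1!*0!*1!*1!*2!) = -1/2
Σ = -1/4  ⇒  CG² = 8/7*(-1/4)² = 1/14
CG = −√(1/14) = -0.267261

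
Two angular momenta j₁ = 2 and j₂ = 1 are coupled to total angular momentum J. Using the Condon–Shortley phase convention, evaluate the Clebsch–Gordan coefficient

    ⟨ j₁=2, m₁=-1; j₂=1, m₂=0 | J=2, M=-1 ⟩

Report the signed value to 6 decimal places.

−√(1/6) = -0.408248

triangle: 1!*3!*1!/6! = 6/720
(j±m)!: 1!*3!*1!*1!*1!*3! = 36
prefactor² = (2J+1)*Δ*N² = 3/2
  k=0: +1/(0!*1!*3!*1!*0!*0!) = 1/6
  k=1: −1/(1!*0!*2!*0!*1!*1!) = -1/2
Σ = -1/3  ⇒  CG² = 3/2*(-1/3)² = 1/6
CG = −√(1/6) = -0.408248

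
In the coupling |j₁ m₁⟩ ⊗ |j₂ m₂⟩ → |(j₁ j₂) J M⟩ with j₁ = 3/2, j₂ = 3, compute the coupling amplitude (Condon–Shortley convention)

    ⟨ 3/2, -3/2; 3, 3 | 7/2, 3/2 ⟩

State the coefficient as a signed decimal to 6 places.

√[8·1!2!5!/9! · 0!3!6!0!5!2!] = √(38400/7)
  +(−1)^1/∏(1,0,2,5,0,0)! = -1/240  (running -1/240)
⟨..|..⟩ = √(38400/7)·(-1/240) = -0.308607

-0.308607  (= −√(2/21))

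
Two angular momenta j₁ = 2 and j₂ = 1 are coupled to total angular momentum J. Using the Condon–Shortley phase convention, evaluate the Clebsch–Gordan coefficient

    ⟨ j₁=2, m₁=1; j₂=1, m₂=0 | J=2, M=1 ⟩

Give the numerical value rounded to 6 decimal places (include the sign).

+0.408248  (= +√(1/6))

√[5·1!3!1!/6! · 3!1!1!1!3!1!] = √(3/2)
  +(−1)^0/∏(0,1,1,1,2,0)! = 1/2  (running 1/2)
  +(−1)^1/∏(1,0,0,0,3,1)! = -1/6  (running 1/3)
⟨..|..⟩ = √(3/2)·(1/3) = +0.408248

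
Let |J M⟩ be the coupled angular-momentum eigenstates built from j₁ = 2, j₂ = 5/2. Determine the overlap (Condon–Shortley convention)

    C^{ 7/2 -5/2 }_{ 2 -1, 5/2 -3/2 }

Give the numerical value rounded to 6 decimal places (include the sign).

√[8·1!3!4!/9! · 1!3!1!4!1!6!] = √(2304/7)
  +(−1)^0/∏(0,1,3,1,0,3)! = 1/36  (running 1/36)
  +(−1)^1/∏(1,0,2,0,1,4)! = -1/48  (running 1/144)
⟨..|..⟩ = √(2304/7)·(1/144) = +0.125988

+0.125988  (= +√(1/63))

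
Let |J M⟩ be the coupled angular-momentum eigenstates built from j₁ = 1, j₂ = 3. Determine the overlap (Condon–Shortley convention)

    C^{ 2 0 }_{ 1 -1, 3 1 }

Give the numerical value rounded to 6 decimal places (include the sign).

+√(2/7) = +0.534522

√[5·2!0!4!/7! · 0!2!4!2!2!2!] = √(128/7)
  +(−1)^2/∏(2,0,0,2,0,2)! = 1/8  (running 1/8)
⟨..|..⟩ = √(128/7)·(1/8) = +0.534522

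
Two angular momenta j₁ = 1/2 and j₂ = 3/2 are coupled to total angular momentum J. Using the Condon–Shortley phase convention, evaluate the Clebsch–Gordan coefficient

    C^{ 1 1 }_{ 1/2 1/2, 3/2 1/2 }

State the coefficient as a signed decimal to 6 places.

+0.500000  (= +√(1/4))

triangle: 1!×0!×2!/4! = 2/24
(j±m)!: 1!×0!×2!×1!×2!×0! = 4
prefactor² = (2J+1)×Δ×N² = 1
  k=0: +1/(0!×1!×0!×2!×0!×0!) = 1/2
Σ = 1/2  ⇒  CG² = 1×1/2² = 1/4
CG = +√(1/4) = +0.500000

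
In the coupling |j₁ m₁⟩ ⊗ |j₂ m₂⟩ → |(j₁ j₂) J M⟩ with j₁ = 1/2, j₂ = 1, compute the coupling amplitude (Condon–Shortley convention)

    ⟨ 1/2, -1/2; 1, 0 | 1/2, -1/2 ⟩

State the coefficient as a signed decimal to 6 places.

√[2·1!0!1!/3! · 0!1!1!1!0!1!] = √(1/3)
  +(−1)^1/∏(1,0,0,0,0,1)! = -1  (running -1)
⟨..|..⟩ = √(1/3)·(-1) = -0.577350

−√(1/3) = -0.577350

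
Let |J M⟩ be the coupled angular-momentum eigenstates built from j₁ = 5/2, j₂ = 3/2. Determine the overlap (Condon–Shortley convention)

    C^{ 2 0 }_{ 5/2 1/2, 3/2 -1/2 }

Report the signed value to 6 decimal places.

−√(1/14) ≈ -0.267261

√[5·2!3!1!/7! · 3!2!1!2!2!2!] = √(8/7)
  +(−1)^0/∏(0,2,2,1,1,0)! = 1/4  (running 1/4)
  +(−1)^1/∏(1,1,1,0,2,1)! = -1/2  (running -1/4)
⟨..|..⟩ = √(8/7)·(-1/4) = -0.267261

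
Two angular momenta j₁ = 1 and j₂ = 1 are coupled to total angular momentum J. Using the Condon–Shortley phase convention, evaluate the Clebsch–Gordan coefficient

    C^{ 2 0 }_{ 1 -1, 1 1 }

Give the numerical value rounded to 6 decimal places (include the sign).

+0.408248

j₁+j₂−J=0  J+j₁−j₂=2  J−j₁+j₂=2  j₁+j₂+J+1=5
(j₁±m₁, j₂±m₂, J±M) = (0,2,2,0,2,2)
P² = 8/3
sum k=0..0:
  [0] +1/4 = 1/4
S = 1/4
C² = P²·S² = 1/6 ; C = +0.408248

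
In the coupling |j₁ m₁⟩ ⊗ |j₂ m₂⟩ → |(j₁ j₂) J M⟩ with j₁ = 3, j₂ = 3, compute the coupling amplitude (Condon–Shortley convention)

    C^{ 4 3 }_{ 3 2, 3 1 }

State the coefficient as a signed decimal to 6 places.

triangle: 2!×4!×4!/11! = 1152/39916800
(j±m)!: 5!×1!×4!×2!×7!×1! = 29030400
prefactor² = (2J+1)×Δ×N² = 82944/11
  k=0: +1/(0!×2!×1!×4!×3!×0!) = 1/288
  k=1: −1/(1!×1!×0!×3!×4!×1!) = -1/144
Σ = -1/288  ⇒  CG² = 82944/11×(-1/288)² = 1/11
CG = −√(1/11) = -0.301511

-0.301511  (= −√(1/11))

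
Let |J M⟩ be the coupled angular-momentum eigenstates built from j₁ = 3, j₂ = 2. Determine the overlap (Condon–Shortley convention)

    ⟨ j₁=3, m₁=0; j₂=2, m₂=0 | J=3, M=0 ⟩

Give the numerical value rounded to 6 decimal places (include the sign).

triangle: 2!×4!×2!/9! = 96/362880
(j±m)!: 3!×3!×2!×2!×3!×3! = 5184
prefactor² = (2J+1)×Δ×N² = 48/5
  k=0: +1/(0!×2!×3!×2!×1!×0!) = 1/24
  k=1: −1/(1!×1!×2!×1!×2!×1!) = -1/4
  k=2: +1/(2!×0!×1!×0!×3!×2!) = 1/24
Σ = -1/6  ⇒  CG² = 48/5×(-1/6)² = 4/15
CG = −√(4/15) = -0.516398

−√(4/15) = -0.516398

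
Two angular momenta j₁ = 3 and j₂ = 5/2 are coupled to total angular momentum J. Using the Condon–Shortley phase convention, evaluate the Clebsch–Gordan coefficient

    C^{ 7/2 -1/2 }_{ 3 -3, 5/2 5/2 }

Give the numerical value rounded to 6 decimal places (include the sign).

j₁+j₂−J=2  J+j₁−j₂=4  J−j₁+j₂=3  j₁+j₂+J+1=10
(j₁±m₁, j₂±m₂, J±M) = (0,6,5,0,3,4)
P² = 55296/7
sum k=2..2:
  [2] +1/288 = 1/288
S = 1/288
C² = P²·S² = 2/21 ; C = +0.308607

+0.308607  (= +√(2/21))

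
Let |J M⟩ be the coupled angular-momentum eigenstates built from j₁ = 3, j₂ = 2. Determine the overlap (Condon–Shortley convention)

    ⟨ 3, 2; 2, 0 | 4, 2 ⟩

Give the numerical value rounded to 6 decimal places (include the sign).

j₁+j₂−J=1  J+j₁−j₂=5  J−j₁+j₂=3  j₁+j₂+J+1=10
(j₁±m₁, j₂±m₂, J±M) = (5,1,2,2,6,2)
P² = 8640/7
sum k=0..1:
  [0] +1/48 = 1/48
  [1] −1/240 = -1/240
S = 1/60
C² = P²·S² = 12/35 ; C = +0.585540

+0.585540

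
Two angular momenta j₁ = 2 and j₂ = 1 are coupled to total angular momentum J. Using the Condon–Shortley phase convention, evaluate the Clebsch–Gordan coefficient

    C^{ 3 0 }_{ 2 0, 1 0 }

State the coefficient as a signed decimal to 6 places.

+0.774597

√[7·0!4!2!/7! · 2!2!1!1!3!3!] = √(48/5)
  +(−1)^0/∏(0,0,2,1,2,1)! = 1/4  (running 1/4)
⟨..|..⟩ = √(48/5)·(1/4) = +0.774597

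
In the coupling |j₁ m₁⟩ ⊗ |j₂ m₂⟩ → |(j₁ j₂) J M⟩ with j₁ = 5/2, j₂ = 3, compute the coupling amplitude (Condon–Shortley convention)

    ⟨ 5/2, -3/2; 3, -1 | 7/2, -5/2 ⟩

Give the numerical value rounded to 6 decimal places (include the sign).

√[8·2!3!4!/10! · 1!4!2!4!1!6!] = √(18432/35)
  +(−1)^1/∏(1,1,3,1,0,3)! = -1/36  (running -1/36)
  +(−1)^2/∏(2,0,2,0,1,4)! = 1/96  (running -5/288)
⟨..|..⟩ = √(18432/35)·(-5/288) = -0.398410

−√(10/63) ≈ -0.398410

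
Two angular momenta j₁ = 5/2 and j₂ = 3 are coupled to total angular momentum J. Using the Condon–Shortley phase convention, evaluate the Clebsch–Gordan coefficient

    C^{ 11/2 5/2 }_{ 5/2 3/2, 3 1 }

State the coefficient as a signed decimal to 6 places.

+0.674200  (= +√(5/11))

√[12·0!5!6!/12! · 4!1!4!2!8!3!] = √(6635520/11)
  +(−1)^0/∏(0,0,1,4,4,2)! = 1/1152  (running 1/1152)
⟨..|..⟩ = √(6635520/11)·(1/1152) = +0.674200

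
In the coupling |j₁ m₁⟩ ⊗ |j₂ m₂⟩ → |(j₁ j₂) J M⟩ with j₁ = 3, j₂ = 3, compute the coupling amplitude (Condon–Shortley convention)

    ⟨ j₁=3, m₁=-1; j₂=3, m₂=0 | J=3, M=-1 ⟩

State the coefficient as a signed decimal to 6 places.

√[7·3!3!3!/10! · 2!4!3!3!2!4!] = √(864/25)
  +(−1)^1/∏(1,2,3,2,0,1)! = -1/24  (running -1/24)
  +(−1)^2/∏(2,1,2,1,1,2)! = 1/8  (running 1/12)
  +(−1)^3/∏(3,0,1,0,2,3)! = -1/72  (running 5/72)
⟨..|..⟩ = √(864/25)·(5/72) = +0.408248

+√(1/6) = +0.408248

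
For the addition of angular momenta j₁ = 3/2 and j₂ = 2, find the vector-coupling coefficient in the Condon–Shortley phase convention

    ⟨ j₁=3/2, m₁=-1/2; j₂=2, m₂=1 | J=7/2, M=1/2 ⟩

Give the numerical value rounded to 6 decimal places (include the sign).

j₁+j₂−J=0  J+j₁−j₂=3  J−j₁+j₂=4  j₁+j₂+J+1=8
(j₁±m₁, j₂±m₂, J±M) = (1,2,3,1,4,3)
P² = 1728/35
sum k=0..0:
  [0] +1/12 = 1/12
S = 1/12
C² = P²·S² = 12/35 ; C = +0.585540

+0.585540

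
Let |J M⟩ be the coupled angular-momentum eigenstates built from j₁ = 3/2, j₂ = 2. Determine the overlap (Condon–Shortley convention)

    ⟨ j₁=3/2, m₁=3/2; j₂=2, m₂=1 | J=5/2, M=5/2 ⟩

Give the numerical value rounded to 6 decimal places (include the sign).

triangle: 1!*2!*3!/7! = 12/5040
(j±m)!: 3!*0!*3!*1!*5!*0! = 4320
prefactor² = (2J+1)*Δ*N² = 432/7
  k=0: +1/(0!*1!*0!*3!*2!*0!) = 1/12
Σ = 1/12  ⇒  CG² = 432/7*1/12² = 3/7
CG = +√(3/7) = +0.654654

+0.654654  (= +√(3/7))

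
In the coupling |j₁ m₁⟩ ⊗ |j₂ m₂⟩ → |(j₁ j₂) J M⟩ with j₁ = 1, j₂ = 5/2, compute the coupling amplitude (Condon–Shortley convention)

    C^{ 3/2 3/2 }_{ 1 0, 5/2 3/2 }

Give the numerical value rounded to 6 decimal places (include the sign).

j₁+j₂−J=2  J+j₁−j₂=0  J−j₁+j₂=3  j₁+j₂+J+1=6
(j₁±m₁, j₂±m₂, J±M) = (1,1,4,1,3,0)
P² = 48/5
sum k=1..1:
  [1] −1/6 = -1/6
S = -1/6
C² = P²·S² = 4/15 ; C = -0.516398

-0.516398  (= −√(4/15))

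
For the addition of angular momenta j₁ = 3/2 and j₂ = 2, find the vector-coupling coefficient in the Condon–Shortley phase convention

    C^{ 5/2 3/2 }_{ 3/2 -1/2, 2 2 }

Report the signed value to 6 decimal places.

√[6·1!2!3!/7! · 1!2!4!0!4!1!] = √(576/35)
  +(−1)^1/∏(1,0,1,3,1,0)! = -1/6  (running -1/6)
⟨..|..⟩ = √(576/35)·(-1/6) = -0.676123

-0.676123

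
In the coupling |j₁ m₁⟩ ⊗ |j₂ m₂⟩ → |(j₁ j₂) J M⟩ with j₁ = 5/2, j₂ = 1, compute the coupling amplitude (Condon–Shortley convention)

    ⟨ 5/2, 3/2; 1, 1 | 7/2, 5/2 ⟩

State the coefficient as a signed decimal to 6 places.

√[8·0!5!2!/8! · 4!1!2!0!6!1!] = √(11520/7)
  +(−1)^0/∏(0,0,1,2,4,0)! = 1/48  (running 1/48)
⟨..|..⟩ = √(11520/7)·(1/48) = +0.845154

+√(5/7) = +0.845154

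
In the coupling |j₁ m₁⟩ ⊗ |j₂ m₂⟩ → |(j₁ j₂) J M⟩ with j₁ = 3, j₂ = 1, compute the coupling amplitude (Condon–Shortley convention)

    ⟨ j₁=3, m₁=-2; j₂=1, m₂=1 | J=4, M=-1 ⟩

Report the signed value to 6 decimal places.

+√(3/28) = +0.327327

√[9·0!6!2!/9! · 1!5!2!0!3!5!] = √(43200/7)
  +(−1)^0/∏(0,0,5,2,1,0)! = 1/240  (running 1/240)
⟨..|..⟩ = √(43200/7)·(1/240) = +0.327327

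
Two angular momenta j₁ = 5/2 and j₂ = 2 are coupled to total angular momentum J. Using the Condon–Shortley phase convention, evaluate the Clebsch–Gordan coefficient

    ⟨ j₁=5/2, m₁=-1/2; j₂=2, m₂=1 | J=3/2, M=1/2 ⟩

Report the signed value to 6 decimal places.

√[4·3!2!1!/7! · 2!3!3!1!2!1!] = √(48/35)
  +(−1)^2/∏(2,1,1,1,1,0)! = 1/2  (running 1/2)
  +(−1)^3/∏(3,0,0,0,2,1)! = -1/12  (running 5/12)
⟨..|..⟩ = √(48/35)·(5/12) = +0.487950

+√(5/21) ≈ +0.487950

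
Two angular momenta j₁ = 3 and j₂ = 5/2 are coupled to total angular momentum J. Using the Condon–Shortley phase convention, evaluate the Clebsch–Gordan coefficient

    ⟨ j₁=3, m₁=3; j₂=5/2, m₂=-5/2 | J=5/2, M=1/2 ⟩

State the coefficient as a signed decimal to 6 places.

triangle: 3!×3!×2!/9! = 72/362880
(j±m)!: 6!×0!×0!×5!×3!×2! = 1036800
prefactor² = (2J+1)×Δ×N² = 8640/7
  k=0: +1/(0!×3!×0!×0!×3!×2!) = 1/72
Σ = 1/72  ⇒  CG² = 8640/7×1/72² = 5/21
CG = +√(5/21) = +0.487950

+0.487950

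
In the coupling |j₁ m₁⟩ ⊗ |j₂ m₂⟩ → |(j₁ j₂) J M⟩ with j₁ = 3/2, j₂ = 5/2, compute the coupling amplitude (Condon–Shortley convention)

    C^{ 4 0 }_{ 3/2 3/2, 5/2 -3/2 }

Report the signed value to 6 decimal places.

+0.267261  (= +√(1/14))

triangle: 0!·3!·5!/9! = 720/362880
(j±m)!: 3!·0!·1!·4!·4!·4! = 82944
prefactor² = (2J+1)·Δ·N² = 10368/7
  k=0: +1/(0!·0!·0!·1!·3!·4!) = 1/144
Σ = 1/144  ⇒  CG² = 10368/7·1/144² = 1/14
CG = +√(1/14) = +0.267261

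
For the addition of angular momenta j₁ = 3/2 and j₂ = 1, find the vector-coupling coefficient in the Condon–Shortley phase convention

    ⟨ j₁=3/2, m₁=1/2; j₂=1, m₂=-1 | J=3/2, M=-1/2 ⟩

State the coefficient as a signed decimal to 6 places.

j₁+j₂−J=1  J+j₁−j₂=2  J−j₁+j₂=1  j₁+j₂+J+1=5
(j₁±m₁, j₂±m₂, J±M) = (2,1,0,2,1,2)
P² = 8/15
sum k=0..0:
  [0] +1/1 = 1
S = 1
C² = P²·S² = 8/15 ; C = +0.730297

+√(8/15) = +0.730297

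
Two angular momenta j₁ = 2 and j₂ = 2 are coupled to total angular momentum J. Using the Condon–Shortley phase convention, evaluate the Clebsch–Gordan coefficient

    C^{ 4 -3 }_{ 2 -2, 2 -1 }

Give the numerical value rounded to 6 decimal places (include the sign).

+√(1/2) ≈ +0.707107

triangle: 0!·4!·4!/9! = 576/362880
(j±m)!: 0!·4!·1!·3!·1!·7! = 725760
prefactor² = (2J+1)·Δ·N² = 10368
  k=0: +1/(0!·0!·4!·1!·0!·3!) = 1/144
Σ = 1/144  ⇒  CG² = 10368·1/144² = 1/2
CG = +√(1/2) = +0.707107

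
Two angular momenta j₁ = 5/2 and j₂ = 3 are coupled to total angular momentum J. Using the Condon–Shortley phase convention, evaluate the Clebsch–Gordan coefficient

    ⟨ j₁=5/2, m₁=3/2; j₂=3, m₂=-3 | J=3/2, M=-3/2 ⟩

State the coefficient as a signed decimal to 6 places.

triangle: 4!*1!*2!/8! = 48/40320
(j±m)!: 4!*1!*0!*6!*0!*3! = 103680
prefactor² = (2J+1)*Δ*N² = 3456/7
  k=0: +1/(0!*4!*1!*0!*0!*2!) = 1/48
Σ = 1/48  ⇒  CG² = 3456/7*1/48² = 3/14
CG = +√(3/14) = +0.462910

+√(3/14) = +0.462910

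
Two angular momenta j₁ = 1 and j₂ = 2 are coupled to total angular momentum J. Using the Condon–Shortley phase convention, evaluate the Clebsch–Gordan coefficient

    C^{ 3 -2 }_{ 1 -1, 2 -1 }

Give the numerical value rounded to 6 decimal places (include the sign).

triangle: 0!×2!×4!/7! = 48/5040
(j±m)!: 0!×2!×1!×3!×1!×5! = 1440
prefactor² = (2J+1)×Δ×N² = 96
  k=0: +1/(0!×0!×2!×1!×0!×3!) = 1/12
Σ = 1/12  ⇒  CG² = 96×1/12² = 2/3
CG = +√(2/3) = +0.816497

+√(2/3) = +0.816497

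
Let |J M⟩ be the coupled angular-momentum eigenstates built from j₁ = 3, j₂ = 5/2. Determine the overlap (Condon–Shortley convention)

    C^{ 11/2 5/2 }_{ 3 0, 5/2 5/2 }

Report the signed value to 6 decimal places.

+0.348155  (= +√(4/33))

√[12·0!6!5!/12! · 3!3!5!0!8!3!] = √(24883200/11)
  +(−1)^0/∏(0,0,3,5,3,0)! = 1/4320  (running 1/4320)
⟨..|..⟩ = √(24883200/11)·(1/4320) = +0.348155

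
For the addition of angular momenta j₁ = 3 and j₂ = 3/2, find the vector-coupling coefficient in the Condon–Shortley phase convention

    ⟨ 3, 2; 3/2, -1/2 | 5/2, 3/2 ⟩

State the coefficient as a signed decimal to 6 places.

+0.267261  (= +√(1/14))

triangle: 2!·4!·1!/8! = 48/40320
(j±m)!: 5!·1!·1!·2!·4!·1! = 5760
prefactor² = (2J+1)·Δ·N² = 288/7
  k=0: +1/(0!·2!·1!·1!·3!·0!) = 1/12
  k=1: −1/(1!·1!·0!·0!·4!·1!) = -1/24
Σ = 1/24  ⇒  CG² = 288/7·1/24² = 1/14
CG = +√(1/14) = +0.267261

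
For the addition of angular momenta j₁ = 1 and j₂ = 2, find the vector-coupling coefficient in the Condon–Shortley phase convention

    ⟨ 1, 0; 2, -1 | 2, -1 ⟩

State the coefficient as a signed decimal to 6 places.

+0.408248  (= +√(1/6))

j₁+j₂−J=1  J+j₁−j₂=1  J−j₁+j₂=3  j₁+j₂+J+1=6
(j₁±m₁, j₂±m₂, J±M) = (1,1,1,3,1,3)
P² = 3/2
sum k=0..1:
  [0] +1/2 = 1/2
  [1] −1/6 = -1/6
S = 1/3
C² = P²·S² = 1/6 ; C = +0.408248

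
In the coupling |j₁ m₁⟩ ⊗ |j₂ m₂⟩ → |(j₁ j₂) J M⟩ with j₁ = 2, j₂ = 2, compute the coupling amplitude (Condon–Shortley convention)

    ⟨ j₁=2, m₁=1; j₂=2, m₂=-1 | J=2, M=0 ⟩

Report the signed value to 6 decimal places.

triangle: 2!*2!*2!/7! = 8/5040
(j±m)!: 3!*1!*1!*3!*2!*2! = 144
prefactor² = (2J+1)*Δ*N² = 8/7
  k=0: +1/(0!*2!*1!*1!*1!*1!) = 1/2
  k=1: −1/(1!*1!*0!*0!*2!*2!) = -1/4
Σ = 1/4  ⇒  CG² = 8/7*1/4² = 1/14
CG = +√(1/14) = +0.267261

+0.267261  (= +√(1/14))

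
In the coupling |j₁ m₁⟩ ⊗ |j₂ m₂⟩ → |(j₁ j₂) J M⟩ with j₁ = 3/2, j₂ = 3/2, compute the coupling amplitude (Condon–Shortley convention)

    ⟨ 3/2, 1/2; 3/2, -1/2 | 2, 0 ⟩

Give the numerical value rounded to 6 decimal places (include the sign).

+√(1/4) = +0.500000

triangle: 1!*2!*2!/6! = 4/720
(j±m)!: 2!*1!*1!*2!*2!*2! = 16
prefactor² = (2J+1)*Δ*N² = 4/9
  k=0: +1/(0!*1!*1!*1!*1!*1!) = 1
  k=1: −1/(1!*0!*0!*0!*2!*2!) = -1/4
Σ = 3/4  ⇒  CG² = 4/9*3/4² = 1/4
CG = +√(1/4) = +0.500000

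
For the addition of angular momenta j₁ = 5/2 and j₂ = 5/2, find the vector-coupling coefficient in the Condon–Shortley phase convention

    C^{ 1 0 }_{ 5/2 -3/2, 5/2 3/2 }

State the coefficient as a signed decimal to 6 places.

-0.358569  (= −√(9/70))

j₁+j₂−J=4  J+j₁−j₂=1  J−j₁+j₂=1  j₁+j₂+J+1=7
(j₁±m₁, j₂±m₂, J±M) = (1,4,4,1,1,1)
P² = 288/35
sum k=3..4:
  [3] −1/6 = -1/6
  [4] +1/24 = 1/24
S = -1/8
C² = P²·S² = 9/70 ; C = -0.358569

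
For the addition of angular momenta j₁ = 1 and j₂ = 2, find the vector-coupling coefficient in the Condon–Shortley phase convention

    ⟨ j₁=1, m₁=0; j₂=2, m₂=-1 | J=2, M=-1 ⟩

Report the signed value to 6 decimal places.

triangle: 1!*1!*3!/6! = 6/720
(j±m)!: 1!*1!*1!*3!*1!*3! = 36
prefactor² = (2J+1)*Δ*N² = 3/2
  k=0: +1/(0!*1!*1!*1!*0!*2!) = 1/2
  k=1: −1/(1!*0!*0!*0!*1!*3!) = -1/6
Σ = 1/3  ⇒  CG² = 3/2*1/3² = 1/6
CG = +√(1/6) = +0.408248

+√(1/6) = +0.408248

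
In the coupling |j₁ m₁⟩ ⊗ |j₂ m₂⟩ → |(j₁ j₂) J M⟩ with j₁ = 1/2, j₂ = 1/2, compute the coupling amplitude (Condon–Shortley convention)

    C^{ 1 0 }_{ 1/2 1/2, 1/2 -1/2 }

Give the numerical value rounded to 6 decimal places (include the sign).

√[3·0!1!1!/3! · 1!0!0!1!1!1!] = √(1/2)
  +(−1)^0/∏(0,0,0,0,1,1)! = 1  (running 1)
⟨..|..⟩ = √(1/2)·(1) = +0.707107

+√(1/2) ≈ +0.707107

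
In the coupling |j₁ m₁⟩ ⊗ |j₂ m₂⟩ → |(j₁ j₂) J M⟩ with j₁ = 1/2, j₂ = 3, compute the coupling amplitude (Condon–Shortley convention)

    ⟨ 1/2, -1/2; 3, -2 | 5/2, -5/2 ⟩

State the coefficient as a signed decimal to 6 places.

-0.377964  (= −√(1/7))

j₁+j₂−J=1  J+j₁−j₂=0  J−j₁+j₂=5  j₁+j₂+J+1=7
(j₁±m₁, j₂±m₂, J±M) = (0,1,1,5,0,5)
P² = 14400/7
sum k=1..1:
  [1] −1/120 = -1/120
S = -1/120
C² = P²·S² = 1/7 ; C = -0.377964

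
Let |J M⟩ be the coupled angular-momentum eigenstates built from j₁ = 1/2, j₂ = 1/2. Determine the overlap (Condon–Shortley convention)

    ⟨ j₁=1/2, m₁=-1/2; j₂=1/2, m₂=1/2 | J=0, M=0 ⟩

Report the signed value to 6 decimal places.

−√(1/2) = -0.707107

triangle: 1!·0!·0!/2! = 1/2
(j±m)!: 0!·1!·1!·0!·0!·0! = 1
prefactor² = (2J+1)·Δ·N² = 1/2
  k=1: −1/(1!·0!·0!·0!·0!·0!) = -1
Σ = -1  ⇒  CG² = 1/2·(-1)² = 1/2
CG = −√(1/2) = -0.707107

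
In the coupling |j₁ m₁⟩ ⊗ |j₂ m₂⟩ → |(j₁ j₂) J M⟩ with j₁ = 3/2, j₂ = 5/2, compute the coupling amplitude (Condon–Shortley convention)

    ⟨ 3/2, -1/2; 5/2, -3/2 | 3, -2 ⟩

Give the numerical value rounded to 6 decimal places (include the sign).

triangle: 1!×2!×4!/8! = 48/40320
(j±m)!: 1!×2!×1!×4!×1!×5! = 5760
prefactor² = (2J+1)×Δ×N² = 48
  k=0: +1/(0!×1!×2!×1!×0!×3!) = 1/12
  k=1: −1/(1!×0!×1!×0!×1!×4!) = -1/24
Σ = 1/24  ⇒  CG² = 48×1/24² = 1/12
CG = +√(1/12) = +0.288675

+√(1/12) ≈ +0.288675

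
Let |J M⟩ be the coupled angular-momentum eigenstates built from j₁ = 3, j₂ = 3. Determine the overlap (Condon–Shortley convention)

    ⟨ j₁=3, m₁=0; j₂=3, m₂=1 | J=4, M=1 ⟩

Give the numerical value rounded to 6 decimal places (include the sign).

j₁+j₂−J=2  J+j₁−j₂=4  J−j₁+j₂=4  j₁+j₂+J+1=11
(j₁±m₁, j₂±m₂, J±M) = (3,3,4,2,5,3)
P² = 124416/385
sum k=0..2:
  [0] +1/288 = 1/288
  [1] −1/24 = -1/24
  [2] +1/48 = 1/48
S = -5/288
C² = P²·S² = 15/154 ; C = -0.312094

-0.312094  (= −√(15/154))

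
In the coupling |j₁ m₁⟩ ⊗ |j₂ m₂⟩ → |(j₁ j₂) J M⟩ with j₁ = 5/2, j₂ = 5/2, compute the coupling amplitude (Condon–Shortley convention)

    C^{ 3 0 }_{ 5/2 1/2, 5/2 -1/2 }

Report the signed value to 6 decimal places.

√[7·2!3!3!/9! · 3!2!2!3!3!3!] = √(36/5)
  +(−1)^0/∏(0,2,2,2,1,1)! = 1/8  (running 1/8)
  +(−1)^1/∏(1,1,1,1,2,2)! = -1/4  (running -1/8)
  +(−1)^2/∏(2,0,0,0,3,3)! = 1/72  (running -1/9)
⟨..|..⟩ = √(36/5)·(-1/9) = -0.298142

−√(4/45) = -0.298142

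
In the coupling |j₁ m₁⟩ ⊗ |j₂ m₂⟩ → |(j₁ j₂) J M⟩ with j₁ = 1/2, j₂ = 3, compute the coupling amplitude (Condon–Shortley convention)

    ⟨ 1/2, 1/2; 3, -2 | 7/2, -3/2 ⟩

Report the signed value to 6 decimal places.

+0.534522  (= +√(2/7))

√[8·0!1!6!/8! · 1!0!1!5!2!5!] = √(28800/7)
  +(−1)^0/∏(0,0,0,1,1,5)! = 1/120  (running 1/120)
⟨..|..⟩ = √(28800/7)·(1/120) = +0.534522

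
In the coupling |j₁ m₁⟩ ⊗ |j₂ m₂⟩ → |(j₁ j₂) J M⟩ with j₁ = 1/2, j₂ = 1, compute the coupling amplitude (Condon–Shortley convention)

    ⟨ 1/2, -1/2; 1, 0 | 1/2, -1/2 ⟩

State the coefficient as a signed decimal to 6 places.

√[2·1!0!1!/3! · 0!1!1!1!0!1!] = √(1/3)
  +(−1)^1/∏(1,0,0,0,0,1)! = -1  (running -1)
⟨..|..⟩ = √(1/3)·(-1) = -0.577350

−√(1/3) = -0.577350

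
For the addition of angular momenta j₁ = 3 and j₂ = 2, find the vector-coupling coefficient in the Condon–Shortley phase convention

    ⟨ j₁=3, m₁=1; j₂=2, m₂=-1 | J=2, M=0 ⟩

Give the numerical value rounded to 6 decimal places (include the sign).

−√(1/7) ≈ -0.377964

√[5·3!3!1!/8! · 4!2!1!3!2!2!] = √(36/7)
  +(−1)^0/∏(0,3,2,1,1,0)! = 1/12  (running 1/12)
  +(−1)^1/∏(1,2,1,0,2,1)! = -1/4  (running -1/6)
⟨..|..⟩ = √(36/7)·(-1/6) = -0.377964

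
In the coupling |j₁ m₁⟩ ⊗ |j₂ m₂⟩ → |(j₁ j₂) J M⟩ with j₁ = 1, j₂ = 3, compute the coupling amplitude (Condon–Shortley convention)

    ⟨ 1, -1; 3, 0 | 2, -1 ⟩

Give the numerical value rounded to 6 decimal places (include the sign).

j₁+j₂−J=2  J+j₁−j₂=0  J−j₁+j₂=4  j₁+j₂+J+1=7
(j₁±m₁, j₂±m₂, J±M) = (0,2,3,3,1,3)
P² = 144/7
sum k=2..2:
  [2] +1/12 = 1/12
S = 1/12
C² = P²·S² = 1/7 ; C = +0.377964

+√(1/7) ≈ +0.377964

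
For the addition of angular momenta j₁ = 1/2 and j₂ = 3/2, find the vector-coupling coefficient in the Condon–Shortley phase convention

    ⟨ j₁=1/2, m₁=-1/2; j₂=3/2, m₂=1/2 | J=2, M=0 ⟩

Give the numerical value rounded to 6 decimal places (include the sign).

triangle: 0!*1!*3!/5! = 6/120
(j±m)!: 0!*1!*2!*1!*2!*2! = 8
prefactor² = (2J+1)*Δ*N² = 2
  k=0: +1/(0!*0!*1!*2!*0!*1!) = 1/2
Σ = 1/2  ⇒  CG² = 2*1/2² = 1/2
CG = +√(1/2) = +0.707107

+√(1/2) ≈ +0.707107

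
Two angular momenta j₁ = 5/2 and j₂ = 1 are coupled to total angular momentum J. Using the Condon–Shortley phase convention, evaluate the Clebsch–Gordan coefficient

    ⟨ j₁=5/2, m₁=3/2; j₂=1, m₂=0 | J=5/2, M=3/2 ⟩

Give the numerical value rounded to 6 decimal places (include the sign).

triangle: 1!·4!·1!/7! = 24/5040
(j±m)!: 4!·1!·1!·1!·4!·1! = 576
prefactor² = (2J+1)·Δ·N² = 576/35
  k=0: +1/(0!·1!·1!·1!·3!·0!) = 1/6
  k=1: −1/(1!·0!·0!·0!·4!·1!) = -1/24
Σ = 1/8  ⇒  CG² = 576/35·1/8² = 9/35
CG = +√(9/35) = +0.507093

+√(9/35) = +0.507093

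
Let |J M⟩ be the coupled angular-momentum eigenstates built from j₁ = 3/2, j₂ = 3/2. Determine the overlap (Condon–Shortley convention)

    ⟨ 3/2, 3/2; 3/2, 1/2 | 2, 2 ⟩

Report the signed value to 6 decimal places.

√[5·1!2!2!/6! · 3!0!2!1!4!0!] = √(8)
  +(−1)^0/∏(0,1,0,2,2,0)! = 1/4  (running 1/4)
⟨..|..⟩ = √(8)·(1/4) = +0.707107

+0.707107  (= +√(1/2))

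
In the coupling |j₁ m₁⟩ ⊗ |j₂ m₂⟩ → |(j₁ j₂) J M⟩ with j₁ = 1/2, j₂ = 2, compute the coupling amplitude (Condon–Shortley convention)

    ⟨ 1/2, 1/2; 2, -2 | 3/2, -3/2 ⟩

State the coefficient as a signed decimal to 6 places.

+√(4/5) ≈ +0.894427

triangle: 1!×0!×3!/5! = 6/120
(j±m)!: 1!×0!×0!×4!×0!×3! = 144
prefactor² = (2J+1)×Δ×N² = 144/5
  k=0: +1/(0!×1!×0!×0!×0!×3!) = 1/6
Σ = 1/6  ⇒  CG² = 144/5×1/6² = 4/5
CG = +√(4/5) = +0.894427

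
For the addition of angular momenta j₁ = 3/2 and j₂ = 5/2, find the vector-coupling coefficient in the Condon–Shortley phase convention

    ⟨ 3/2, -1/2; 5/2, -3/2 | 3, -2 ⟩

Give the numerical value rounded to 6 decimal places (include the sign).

triangle: 1!·2!·4!/8! = 48/40320
(j±m)!: 1!·2!·1!·4!·1!·5! = 5760
prefactor² = (2J+1)·Δ·N² = 48
  k=0: +1/(0!·1!·2!·1!·0!·3!) = 1/12
  k=1: −1/(1!·0!·1!·0!·1!·4!) = -1/24
Σ = 1/24  ⇒  CG² = 48·1/24² = 1/12
CG = +√(1/12) = +0.288675

+0.288675  (= +√(1/12))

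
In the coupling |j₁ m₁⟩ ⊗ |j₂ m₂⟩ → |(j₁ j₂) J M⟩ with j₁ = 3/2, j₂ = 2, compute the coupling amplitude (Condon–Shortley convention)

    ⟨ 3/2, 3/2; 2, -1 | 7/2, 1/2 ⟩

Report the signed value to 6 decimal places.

j₁+j₂−J=0  J+j₁−j₂=3  J−j₁+j₂=4  j₁+j₂+J+1=8
(j₁±m₁, j₂±m₂, J±M) = (3,0,1,3,4,3)
P² = 5184/35
sum k=0..0:
  [0] +1/36 = 1/36
S = 1/36
C² = P²·S² = 4/35 ; C = +0.338062

+0.338062  (= +√(4/35))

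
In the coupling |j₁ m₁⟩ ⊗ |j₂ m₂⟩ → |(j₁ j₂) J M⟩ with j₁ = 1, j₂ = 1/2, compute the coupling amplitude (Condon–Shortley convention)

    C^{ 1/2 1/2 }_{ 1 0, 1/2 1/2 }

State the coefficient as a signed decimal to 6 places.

triangle: 1!*1!*0!/3! = 1/6
(j±m)!: 1!*1!*1!*0!*1!*0! = 1
prefactor² = (2J+1)*Δ*N² = 1/3
  k=1: −1/(1!*0!*0!*0!*1!*0!) = -1
Σ = -1  ⇒  CG² = 1/3*(-1)² = 1/3
CG = −√(1/3) = -0.577350

-0.577350  (= −√(1/3))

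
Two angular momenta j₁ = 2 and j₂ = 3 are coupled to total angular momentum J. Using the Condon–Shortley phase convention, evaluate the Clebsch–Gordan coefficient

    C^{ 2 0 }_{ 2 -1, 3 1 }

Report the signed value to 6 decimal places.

+√(1/7) = +0.377964

triangle: 3!*1!*3!/8! = 36/40320
(j±m)!: 1!*3!*4!*2!*2!*2! = 1152
prefactor² = (2J+1)*Δ*N² = 36/7
  k=2: +1/(2!*1!*1!*2!*0!*1!) = 1/4
  k=3: −1/(3!*0!*0!*1!*1!*2!) = -1/12
Σ = 1/6  ⇒  CG² = 36/7*1/6² = 1/7
CG = +√(1/7) = +0.377964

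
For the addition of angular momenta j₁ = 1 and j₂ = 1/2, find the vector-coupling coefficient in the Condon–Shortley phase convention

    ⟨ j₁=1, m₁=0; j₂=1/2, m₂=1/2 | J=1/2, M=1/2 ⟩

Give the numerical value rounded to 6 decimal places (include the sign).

triangle: 1!*1!*0!/3! = 1/6
(j±m)!: 1!*1!*1!*0!*1!*0! = 1
prefactor² = (2J+1)*Δ*N² = 1/3
  k=1: −1/(1!*0!*0!*0!*1!*0!) = -1
Σ = -1  ⇒  CG² = 1/3*(-1)² = 1/3
CG = −√(1/3) = -0.577350

-0.577350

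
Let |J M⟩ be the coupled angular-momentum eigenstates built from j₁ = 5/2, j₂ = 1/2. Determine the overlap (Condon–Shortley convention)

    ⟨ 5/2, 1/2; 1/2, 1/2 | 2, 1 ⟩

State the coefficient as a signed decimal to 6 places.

√[5·1!4!0!/6! · 3!2!1!0!3!1!] = √(12)
  +(−1)^1/∏(1,0,1,0,3,0)! = -1/6  (running -1/6)
⟨..|..⟩ = √(12)·(-1/6) = -0.577350

−√(1/3) = -0.577350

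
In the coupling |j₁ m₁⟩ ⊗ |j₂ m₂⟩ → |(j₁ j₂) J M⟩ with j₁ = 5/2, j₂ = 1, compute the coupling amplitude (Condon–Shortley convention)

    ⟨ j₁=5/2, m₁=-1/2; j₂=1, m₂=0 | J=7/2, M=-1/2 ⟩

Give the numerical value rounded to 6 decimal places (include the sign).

+0.755929

√[8·0!5!2!/8! · 2!3!1!1!3!4!] = √(576/7)
  +(−1)^0/∏(0,0,3,1,2,1)! = 1/12  (running 1/12)
⟨..|..⟩ = √(576/7)·(1/12) = +0.755929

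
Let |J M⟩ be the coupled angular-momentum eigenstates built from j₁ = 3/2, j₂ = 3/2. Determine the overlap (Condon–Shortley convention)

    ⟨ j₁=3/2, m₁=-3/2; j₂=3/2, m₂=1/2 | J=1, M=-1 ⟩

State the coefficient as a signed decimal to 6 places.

j₁+j₂−J=2  J+j₁−j₂=1  J−j₁+j₂=1  j₁+j₂+J+1=5
(j₁±m₁, j₂±m₂, J±M) = (0,3,2,1,0,2)
P² = 6/5
sum k=2..2:
  [2] +1/2 = 1/2
S = 1/2
C² = P²·S² = 3/10 ; C = +0.547723

+0.547723  (= +√(3/10))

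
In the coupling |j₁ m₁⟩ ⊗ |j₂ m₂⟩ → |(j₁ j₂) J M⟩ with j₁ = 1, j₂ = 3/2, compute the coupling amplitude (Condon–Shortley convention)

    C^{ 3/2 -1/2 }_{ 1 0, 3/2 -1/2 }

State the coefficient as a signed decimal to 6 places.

+√(1/15) = +0.258199

√[4·1!1!2!/5! · 1!1!1!2!1!2!] = √(4/15)
  +(−1)^0/∏(0,1,1,1,0,1)! = 1  (running 1)
  +(−1)^1/∏(1,0,0,0,1,2)! = -1/2  (running 1/2)
⟨..|..⟩ = √(4/15)·(1/2) = +0.258199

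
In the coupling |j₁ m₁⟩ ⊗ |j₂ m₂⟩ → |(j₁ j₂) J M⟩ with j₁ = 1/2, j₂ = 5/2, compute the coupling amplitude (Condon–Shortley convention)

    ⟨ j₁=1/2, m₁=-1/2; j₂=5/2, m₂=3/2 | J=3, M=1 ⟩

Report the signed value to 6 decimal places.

+√(1/3) ≈ +0.577350

j₁+j₂−J=0  J+j₁−j₂=1  J−j₁+j₂=5  j₁+j₂+J+1=7
(j₁±m₁, j₂±m₂, J±M) = (0,1,4,1,4,2)
P² = 192
sum k=0..0:
  [0] +1/24 = 1/24
S = 1/24
C² = P²·S² = 1/3 ; C = +0.577350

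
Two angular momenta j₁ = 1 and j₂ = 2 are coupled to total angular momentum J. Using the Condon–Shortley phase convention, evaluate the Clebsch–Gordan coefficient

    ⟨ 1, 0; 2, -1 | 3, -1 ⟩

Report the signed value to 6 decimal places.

j₁+j₂−J=0  J+j₁−j₂=2  J−j₁+j₂=4  j₁+j₂+J+1=7
(j₁±m₁, j₂±m₂, J±M) = (1,1,1,3,2,4)
P² = 96/5
sum k=0..0:
  [0] +1/6 = 1/6
S = 1/6
C² = P²·S² = 8/15 ; C = +0.730297

+0.730297  (= +√(8/15))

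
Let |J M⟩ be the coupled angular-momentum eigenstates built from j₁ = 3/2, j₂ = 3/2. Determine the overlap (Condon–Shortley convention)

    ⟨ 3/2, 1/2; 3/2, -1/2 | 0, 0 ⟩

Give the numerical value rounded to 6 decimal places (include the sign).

j₁+j₂−J=3  J+j₁−j₂=0  J−j₁+j₂=0  j₁+j₂+J+1=4
(j₁±m₁, j₂±m₂, J±M) = (2,1,1,2,0,0)
P² = 1
sum k=1..1:
  [1] −1/2 = -1/2
S = -1/2
C² = P²·S² = 1/4 ; C = -0.500000

-0.500000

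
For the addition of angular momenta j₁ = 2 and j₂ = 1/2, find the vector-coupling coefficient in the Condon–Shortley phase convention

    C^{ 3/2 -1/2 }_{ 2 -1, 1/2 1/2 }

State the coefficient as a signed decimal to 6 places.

-0.774597  (= −√(3/5))

√[4·1!3!0!/5! · 1!3!1!0!1!2!] = √(12/5)
  +(−1)^1/∏(1,0,2,0,1,0)! = -1/2  (running -1/2)
⟨..|..⟩ = √(12/5)·(-1/2) = -0.774597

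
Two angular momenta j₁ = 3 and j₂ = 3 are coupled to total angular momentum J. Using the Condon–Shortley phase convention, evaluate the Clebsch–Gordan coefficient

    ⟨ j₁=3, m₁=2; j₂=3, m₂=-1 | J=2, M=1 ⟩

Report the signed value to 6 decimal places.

-0.422577

√[5·4!2!2!/9! · 5!1!2!4!3!1!] = √(320/7)
  +(−1)^0/∏(0,4,1,2,1,0)! = 1/48  (running 1/48)
  +(−1)^1/∏(1,3,0,1,2,1)! = -1/12  (running -1/16)
⟨..|..⟩ = √(320/7)·(-1/16) = -0.422577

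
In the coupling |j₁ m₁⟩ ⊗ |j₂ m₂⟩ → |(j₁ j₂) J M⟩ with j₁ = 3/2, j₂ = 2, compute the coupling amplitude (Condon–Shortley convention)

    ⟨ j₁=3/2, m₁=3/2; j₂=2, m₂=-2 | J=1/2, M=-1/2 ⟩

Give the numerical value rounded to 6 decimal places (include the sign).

+0.632456

j₁+j₂−J=3  J+j₁−j₂=0  J−j₁+j₂=1  j₁+j₂+J+1=5
(j₁±m₁, j₂±m₂, J±M) = (3,0,0,4,0,1)
P² = 72/5
sum k=0..0:
  [0] +1/6 = 1/6
S = 1/6
C² = P²·S² = 2/5 ; C = +0.632456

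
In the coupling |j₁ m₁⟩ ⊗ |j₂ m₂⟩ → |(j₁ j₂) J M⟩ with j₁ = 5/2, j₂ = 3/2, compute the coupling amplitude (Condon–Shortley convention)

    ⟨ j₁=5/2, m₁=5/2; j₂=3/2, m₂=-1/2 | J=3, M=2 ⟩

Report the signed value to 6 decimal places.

√[7·1!4!2!/8! · 5!0!1!2!5!1!] = √(240)
  +(−1)^0/∏(0,1,0,1,4,1)! = 1/24  (running 1/24)
⟨..|..⟩ = √(240)·(1/24) = +0.645497

+0.645497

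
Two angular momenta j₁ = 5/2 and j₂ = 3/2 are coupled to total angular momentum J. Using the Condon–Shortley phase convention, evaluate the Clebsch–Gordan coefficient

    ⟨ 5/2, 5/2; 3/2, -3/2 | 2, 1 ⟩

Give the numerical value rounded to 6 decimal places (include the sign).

√[5·2!3!1!/7! · 5!0!0!3!3!1!] = √(360/7)
  +(−1)^0/∏(0,2,0,0,3,1)! = 1/12  (running 1/12)
⟨..|..⟩ = √(360/7)·(1/12) = +0.597614

+0.597614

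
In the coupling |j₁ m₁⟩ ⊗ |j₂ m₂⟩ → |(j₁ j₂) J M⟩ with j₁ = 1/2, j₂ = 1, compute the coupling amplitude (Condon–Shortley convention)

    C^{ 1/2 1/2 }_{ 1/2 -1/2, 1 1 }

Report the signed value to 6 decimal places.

-0.816497

√[2·1!0!1!/3! · 0!1!2!0!1!0!] = √(2/3)
  +(−1)^1/∏(1,0,0,1,0,0)! = -1  (running -1)
⟨..|..⟩ = √(2/3)·(-1) = -0.816497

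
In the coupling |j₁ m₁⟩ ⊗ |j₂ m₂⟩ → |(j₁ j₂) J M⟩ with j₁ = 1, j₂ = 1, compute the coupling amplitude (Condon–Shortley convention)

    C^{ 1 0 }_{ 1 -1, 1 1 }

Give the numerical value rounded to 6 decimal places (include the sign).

triangle: 1!×1!×1!/4! = 1/24
(j±m)!: 0!×2!×2!×0!×1!×1! = 4
prefactor² = (2J+1)×Δ×N² = 1/2
  k=1: −1/(1!×0!×1!×1!×0!×0!) = -1
Σ = -1  ⇒  CG² = 1/2×(-1)² = 1/2
CG = −√(1/2) = -0.707107

-0.707107  (= −√(1/2))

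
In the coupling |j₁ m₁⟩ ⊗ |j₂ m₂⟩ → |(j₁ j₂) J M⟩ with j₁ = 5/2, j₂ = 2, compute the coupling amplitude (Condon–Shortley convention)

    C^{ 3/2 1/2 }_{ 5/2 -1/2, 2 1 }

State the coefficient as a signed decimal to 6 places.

√[4·3!2!1!/7! · 2!3!3!1!2!1!] = √(48/35)
  +(−1)^2/∏(2,1,1,1,1,0)! = 1/2  (running 1/2)
  +(−1)^3/∏(3,0,0,0,2,1)! = -1/12  (running 5/12)
⟨..|..⟩ = √(48/35)·(5/12) = +0.487950

+√(5/21) ≈ +0.487950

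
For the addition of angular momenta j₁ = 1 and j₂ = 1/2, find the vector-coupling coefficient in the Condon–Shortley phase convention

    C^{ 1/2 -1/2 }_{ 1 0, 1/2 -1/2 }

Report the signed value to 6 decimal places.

triangle: 1!×1!×0!/3! = 1/6
(j±m)!: 1!×1!×0!×1!×0!×1! = 1
prefactor² = (2J+1)×Δ×N² = 1/3
  k=0: +1/(0!×1!×1!×0!×0!×0!) = 1
Σ = 1  ⇒  CG² = 1/3×1² = 1/3
CG = +√(1/3) = +0.577350

+√(1/3) = +0.577350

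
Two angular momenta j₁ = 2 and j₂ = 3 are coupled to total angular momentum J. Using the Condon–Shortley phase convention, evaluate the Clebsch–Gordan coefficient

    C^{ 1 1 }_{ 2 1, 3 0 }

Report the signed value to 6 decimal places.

−√(3/35) = -0.292770

j₁+j₂−J=4  J+j₁−j₂=0  J−j₁+j₂=2  j₁+j₂+J+1=7
(j₁±m₁, j₂±m₂, J±M) = (3,1,3,3,2,0)
P² = 432/35
sum k=1..1:
  [1] −1/12 = -1/12
S = -1/12
C² = P²·S² = 3/35 ; C = -0.292770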